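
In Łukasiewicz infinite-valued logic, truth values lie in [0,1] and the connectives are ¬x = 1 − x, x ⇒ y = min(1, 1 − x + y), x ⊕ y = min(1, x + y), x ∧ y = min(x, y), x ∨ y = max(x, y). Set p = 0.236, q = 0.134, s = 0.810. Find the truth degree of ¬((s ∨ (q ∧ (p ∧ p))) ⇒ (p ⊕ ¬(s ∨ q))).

0.384

p ∧ p = min(0.236, 0.236) = 0.236
q ∧ (p ∧ p) = min(0.134, 0.236) = 0.134
s ∨ (q ∧ (p ∧ p)) = max(0.810, 0.134) = 0.810
s ∨ q = max(0.810, 0.134) = 0.810
¬(s ∨ q) = 1 − 0.810 = 0.190
p ⊕ ¬(s ∨ q) = min(1, 0.236 + 0.190) = min(1, 0.426) = 0.426
(s ∨ (q ∧ (p ∧ p))) ⇒ (p ⊕ ¬(s ∨ q)) = min(1, 1 − 0.810 + 0.426) = min(1, 0.616) = 0.616
¬((s ∨ (q ∧ (p ∧ p))) ⇒ (p ⊕ ¬(s ∨ q))) = 1 − 0.616 = 0.384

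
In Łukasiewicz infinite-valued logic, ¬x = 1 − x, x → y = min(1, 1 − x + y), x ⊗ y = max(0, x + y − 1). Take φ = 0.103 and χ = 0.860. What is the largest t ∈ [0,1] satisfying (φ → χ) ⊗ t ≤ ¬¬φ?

0.103

φ → χ = min(1, 1 − 0.103 + 0.860) = min(1, 1.757) = 1.000
So the left factor is φ → χ = 1.000.
¬φ = 1 − 0.103 = 0.897
¬¬φ = 1 − 0.897 = 0.103
So the right-hand bound is ¬¬φ = 0.103.
The residuum of the Łukasiewicz t-norm gives the supremum: min(1, 1 − 1.000 + 0.103).
1 − 1.000 + 0.103 = 0.103, so t = min(1, 0.103) = 0.103.
Check: 1.000 ⊗ 0.103 = max(0, 0.103) = 0.103 ≤ 0.103.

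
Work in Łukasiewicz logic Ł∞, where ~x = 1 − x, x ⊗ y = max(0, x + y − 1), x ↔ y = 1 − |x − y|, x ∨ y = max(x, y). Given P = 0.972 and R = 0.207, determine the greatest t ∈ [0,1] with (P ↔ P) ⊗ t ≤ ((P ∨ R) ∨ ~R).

0.972

P ↔ P = 1 − |0.972 − 0.972| = 1 − 0.000 = 1.000
So the left factor is P ↔ P = 1.000.
P ∨ R = max(0.972, 0.207) = 0.972
~R = 1 − 0.207 = 0.793
(P ∨ R) ∨ ~R = max(0.972, 0.793) = 0.972
So the right-hand bound is (P ∨ R) ∨ ~R = 0.972.
The residuum of the Łukasiewicz t-norm gives the supremum: min(1, 1 − 1.000 + 0.972).
1 − 1.000 + 0.972 = 0.972, so t = min(1, 0.972) = 0.972.
Check: 1.000 ⊗ 0.972 = max(0, 0.972) = 0.972 ≤ 0.972.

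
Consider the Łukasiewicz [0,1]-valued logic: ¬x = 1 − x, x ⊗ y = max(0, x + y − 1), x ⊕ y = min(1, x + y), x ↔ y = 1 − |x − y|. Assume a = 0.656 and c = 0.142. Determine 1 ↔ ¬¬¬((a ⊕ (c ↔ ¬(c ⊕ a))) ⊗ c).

0.858

c ⊕ a = min(1, 0.142 + 0.656) = min(1, 0.798) = 0.798
¬(c ⊕ a) = 1 − 0.798 = 0.202
c ↔ ¬(c ⊕ a) = 1 − |0.142 − 0.202| = 1 − 0.060 = 0.940
a ⊕ (c ↔ ¬(c ⊕ a)) = min(1, 0.656 + 0.940) = min(1, 1.596) = 1.000
(a ⊕ (c ↔ ¬(c ⊕ a))) ⊗ c = max(0, 1.000 + 0.142 − 1) = max(0, 0.142) = 0.142
¬((a ⊕ (c ↔ ¬(c ⊕ a))) ⊗ c) = 1 − 0.142 = 0.858
¬¬((a ⊕ (c ↔ ¬(c ⊕ a))) ⊗ c) = 1 − 0.858 = 0.142
¬¬¬((a ⊕ (c ↔ ¬(c ⊕ a))) ⊗ c) = 1 − 0.142 = 0.858
1 ↔ ¬¬¬((a ⊕ (c ↔ ¬(c ⊕ a))) ⊗ c) = 1 − |1.000 − 0.858| = 1 − 0.142 = 0.858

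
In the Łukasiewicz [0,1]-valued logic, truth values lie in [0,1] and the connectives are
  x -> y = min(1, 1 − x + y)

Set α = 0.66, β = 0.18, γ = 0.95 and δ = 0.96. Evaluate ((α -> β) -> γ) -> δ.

0.96

α -> β = min(1, 1 − 0.66 + 0.18) = min(1, 0.52) = 0.52
(α -> β) -> γ = min(1, 1 − 0.52 + 0.95) = min(1, 1.43) = 1.00
((α -> β) -> γ) -> δ = min(1, 1 − 1.00 + 0.96) = min(1, 0.96) = 0.96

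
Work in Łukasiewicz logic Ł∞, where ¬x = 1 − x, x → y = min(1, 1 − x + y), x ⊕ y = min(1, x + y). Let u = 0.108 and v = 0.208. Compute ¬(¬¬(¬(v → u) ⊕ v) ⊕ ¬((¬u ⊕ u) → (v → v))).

v → u = min(1, 1 − 0.208 + 0.108) = min(1, 0.900) = 0.900
¬(v → u) = 1 − 0.900 = 0.100
¬(v → u) ⊕ v = min(1, 0.100 + 0.208) = min(1, 0.308) = 0.308
¬(¬(v → u) ⊕ v) = 1 − 0.308 = 0.692
¬¬(¬(v → u) ⊕ v) = 1 − 0.692 = 0.308
¬u = 1 − 0.108 = 0.892
¬u ⊕ u = min(1, 0.892 + 0.108) = min(1, 1.000) = 1.000
v → v = min(1, 1 − 0.208 + 0.208) = min(1, 1.000) = 1.000
(¬u ⊕ u) → (v → v) = min(1, 1 − 1.000 + 1.000) = min(1, 1.000) = 1.000
¬((¬u ⊕ u) → (v → v)) = 1 − 1.000 = 0.000
¬¬(¬(v → u) ⊕ v) ⊕ ¬((¬u ⊕ u) → (v → v)) = min(1, 0.308 + 0.000) = min(1, 0.308) = 0.308
¬(¬¬(¬(v → u) ⊕ v) ⊕ ¬((¬u ⊕ u) → (v → v))) = 1 − 0.308 = 0.692

0.692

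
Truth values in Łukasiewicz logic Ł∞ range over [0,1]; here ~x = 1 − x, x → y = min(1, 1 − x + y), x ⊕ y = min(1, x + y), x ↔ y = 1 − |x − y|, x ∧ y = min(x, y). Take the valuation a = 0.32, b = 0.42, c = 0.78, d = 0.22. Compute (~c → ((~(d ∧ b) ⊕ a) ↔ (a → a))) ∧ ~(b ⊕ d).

0.36

~c = 1 − 0.78 = 0.22
d ∧ b = min(0.22, 0.42) = 0.22
~(d ∧ b) = 1 − 0.22 = 0.78
~(d ∧ b) ⊕ a = min(1, 0.78 + 0.32) = min(1, 1.10) = 1.00
a → a = min(1, 1 − 0.32 + 0.32) = min(1, 1.00) = 1.00
(~(d ∧ b) ⊕ a) ↔ (a → a) = 1 − |1.00 − 1.00| = 1 − 0.00 = 1.00
~c → ((~(d ∧ b) ⊕ a) ↔ (a → a)) = min(1, 1 − 0.22 + 1.00) = min(1, 1.78) = 1.00
b ⊕ d = min(1, 0.42 + 0.22) = min(1, 0.64) = 0.64
~(b ⊕ d) = 1 − 0.64 = 0.36
(~c → ((~(d ∧ b) ⊕ a) ↔ (a → a))) ∧ ~(b ⊕ d) = min(1.00, 0.36) = 0.36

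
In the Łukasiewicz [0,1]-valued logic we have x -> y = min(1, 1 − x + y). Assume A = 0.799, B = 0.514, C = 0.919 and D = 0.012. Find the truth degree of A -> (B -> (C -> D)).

C -> D = min(1, 1 − 0.919 + 0.012) = min(1, 0.093) = 0.093
B -> (C -> D) = min(1, 1 − 0.514 + 0.093) = min(1, 0.579) = 0.579
A -> (B -> (C -> D)) = min(1, 1 − 0.799 + 0.579) = min(1, 0.780) = 0.780

0.780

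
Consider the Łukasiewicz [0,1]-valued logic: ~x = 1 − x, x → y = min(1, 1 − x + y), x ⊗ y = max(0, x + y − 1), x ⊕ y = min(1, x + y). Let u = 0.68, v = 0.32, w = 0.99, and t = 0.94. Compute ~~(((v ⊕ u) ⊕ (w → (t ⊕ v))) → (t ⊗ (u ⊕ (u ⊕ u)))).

0.94

v ⊕ u = min(1, 0.32 + 0.68) = min(1, 1.00) = 1.00
t ⊕ v = min(1, 0.94 + 0.32) = min(1, 1.26) = 1.00
w → (t ⊕ v) = min(1, 1 − 0.99 + 1.00) = min(1, 1.01) = 1.00
(v ⊕ u) ⊕ (w → (t ⊕ v)) = min(1, 1.00 + 1.00) = min(1, 2.00) = 1.00
u ⊕ u = min(1, 0.68 + 0.68) = min(1, 1.36) = 1.00
u ⊕ (u ⊕ u) = min(1, 0.68 + 1.00) = min(1, 1.68) = 1.00
t ⊗ (u ⊕ (u ⊕ u)) = max(0, 0.94 + 1.00 − 1) = max(0, 0.94) = 0.94
((v ⊕ u) ⊕ (w → (t ⊕ v))) → (t ⊗ (u ⊕ (u ⊕ u))) = min(1, 1 − 1.00 + 0.94) = min(1, 0.94) = 0.94
~(((v ⊕ u) ⊕ (w → (t ⊕ v))) → (t ⊗ (u ⊕ (u ⊕ u)))) = 1 − 0.94 = 0.06
~~(((v ⊕ u) ⊕ (w → (t ⊕ v))) → (t ⊗ (u ⊕ (u ⊕ u)))) = 1 − 0.06 = 0.94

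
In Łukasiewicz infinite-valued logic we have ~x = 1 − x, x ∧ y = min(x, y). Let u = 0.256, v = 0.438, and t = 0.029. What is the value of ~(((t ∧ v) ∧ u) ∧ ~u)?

0.971

t ∧ v = min(0.029, 0.438) = 0.029
(t ∧ v) ∧ u = min(0.029, 0.256) = 0.029
~u = 1 − 0.256 = 0.744
((t ∧ v) ∧ u) ∧ ~u = min(0.029, 0.744) = 0.029
~(((t ∧ v) ∧ u) ∧ ~u) = 1 − 0.029 = 0.971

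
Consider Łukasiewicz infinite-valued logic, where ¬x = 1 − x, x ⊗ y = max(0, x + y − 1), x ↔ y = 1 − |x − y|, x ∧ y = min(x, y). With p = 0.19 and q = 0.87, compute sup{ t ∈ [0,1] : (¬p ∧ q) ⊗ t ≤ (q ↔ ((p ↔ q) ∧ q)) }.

¬p = 1 − 0.19 = 0.81
¬p ∧ q = min(0.81, 0.87) = 0.81
So the left factor is ¬p ∧ q = 0.81.
p ↔ q = 1 − |0.19 − 0.87| = 1 − 0.68 = 0.32
(p ↔ q) ∧ q = min(0.32, 0.87) = 0.32
q ↔ ((p ↔ q) ∧ q) = 1 − |0.87 − 0.32| = 1 − 0.55 = 0.45
So the right-hand bound is q ↔ ((p ↔ q) ∧ q) = 0.45.
The residuum of the Łukasiewicz t-norm gives the supremum: min(1, 1 − 0.81 + 0.45).
1 − 0.81 + 0.45 = 0.64, so t = min(1, 0.64) = 0.64.
Check: 0.81 ⊗ 0.64 = max(0, 0.45) = 0.45 ≤ 0.45.

0.64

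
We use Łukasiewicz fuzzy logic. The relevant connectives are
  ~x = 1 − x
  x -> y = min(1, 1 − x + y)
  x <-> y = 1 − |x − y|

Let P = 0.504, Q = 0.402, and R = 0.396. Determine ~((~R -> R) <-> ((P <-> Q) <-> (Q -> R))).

~R = 1 − 0.396 = 0.604
~R -> R = min(1, 1 − 0.604 + 0.396) = min(1, 0.792) = 0.792
P <-> Q = 1 − |0.504 − 0.402| = 1 − 0.102 = 0.898
Q -> R = min(1, 1 − 0.402 + 0.396) = min(1, 0.994) = 0.994
(P <-> Q) <-> (Q -> R) = 1 − |0.898 − 0.994| = 1 − 0.096 = 0.904
(~R -> R) <-> ((P <-> Q) <-> (Q -> R)) = 1 − |0.792 − 0.904| = 1 − 0.112 = 0.888
~((~R -> R) <-> ((P <-> Q) <-> (Q -> R))) = 1 − 0.888 = 0.112

0.112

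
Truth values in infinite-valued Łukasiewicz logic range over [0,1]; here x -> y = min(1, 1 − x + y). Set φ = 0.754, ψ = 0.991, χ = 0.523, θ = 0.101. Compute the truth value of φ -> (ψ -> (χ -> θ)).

0.833

χ -> θ = min(1, 1 − 0.523 + 0.101) = min(1, 0.578) = 0.578
ψ -> (χ -> θ) = min(1, 1 − 0.991 + 0.578) = min(1, 0.587) = 0.587
φ -> (ψ -> (χ -> θ)) = min(1, 1 − 0.754 + 0.587) = min(1, 0.833) = 0.833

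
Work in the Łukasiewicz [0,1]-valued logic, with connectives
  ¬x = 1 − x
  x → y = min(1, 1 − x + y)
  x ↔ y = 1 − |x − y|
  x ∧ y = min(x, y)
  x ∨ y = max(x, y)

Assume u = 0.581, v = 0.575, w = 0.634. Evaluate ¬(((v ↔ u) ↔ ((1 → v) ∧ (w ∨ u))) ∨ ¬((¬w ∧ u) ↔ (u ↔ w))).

0.419

v ↔ u = 1 − |0.575 − 0.581| = 1 − 0.006 = 0.994
1 → v = min(1, 1 − 1.000 + 0.575) = min(1, 0.575) = 0.575
w ∨ u = max(0.634, 0.581) = 0.634
(1 → v) ∧ (w ∨ u) = min(0.575, 0.634) = 0.575
(v ↔ u) ↔ ((1 → v) ∧ (w ∨ u)) = 1 − |0.994 − 0.575| = 1 − 0.419 = 0.581
¬w = 1 − 0.634 = 0.366
¬w ∧ u = min(0.366, 0.581) = 0.366
u ↔ w = 1 − |0.581 − 0.634| = 1 − 0.053 = 0.947
(¬w ∧ u) ↔ (u ↔ w) = 1 − |0.366 − 0.947| = 1 − 0.581 = 0.419
¬((¬w ∧ u) ↔ (u ↔ w)) = 1 − 0.419 = 0.581
((v ↔ u) ↔ ((1 → v) ∧ (w ∨ u))) ∨ ¬((¬w ∧ u) ↔ (u ↔ w)) = max(0.581, 0.581) = 0.581
¬(((v ↔ u) ↔ ((1 → v) ∧ (w ∨ u))) ∨ ¬((¬w ∧ u) ↔ (u ↔ w))) = 1 − 0.581 = 0.419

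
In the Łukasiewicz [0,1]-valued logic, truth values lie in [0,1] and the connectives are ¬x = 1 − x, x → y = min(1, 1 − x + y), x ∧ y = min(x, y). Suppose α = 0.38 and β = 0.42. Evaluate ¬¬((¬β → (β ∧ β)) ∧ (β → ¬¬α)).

0.84

¬β = 1 − 0.42 = 0.58
β ∧ β = min(0.42, 0.42) = 0.42
¬β → (β ∧ β) = min(1, 1 − 0.58 + 0.42) = min(1, 0.84) = 0.84
¬α = 1 − 0.38 = 0.62
¬¬α = 1 − 0.62 = 0.38
β → ¬¬α = min(1, 1 − 0.42 + 0.38) = min(1, 0.96) = 0.96
(¬β → (β ∧ β)) ∧ (β → ¬¬α) = min(0.84, 0.96) = 0.84
¬((¬β → (β ∧ β)) ∧ (β → ¬¬α)) = 1 − 0.84 = 0.16
¬¬((¬β → (β ∧ β)) ∧ (β → ¬¬α)) = 1 − 0.16 = 0.84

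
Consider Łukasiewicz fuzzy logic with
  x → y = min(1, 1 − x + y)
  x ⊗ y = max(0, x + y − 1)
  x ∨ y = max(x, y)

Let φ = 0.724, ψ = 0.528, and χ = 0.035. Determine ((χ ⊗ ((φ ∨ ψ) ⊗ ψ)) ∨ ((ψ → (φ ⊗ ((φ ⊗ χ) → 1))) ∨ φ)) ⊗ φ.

0.724

φ ∨ ψ = max(0.724, 0.528) = 0.724
(φ ∨ ψ) ⊗ ψ = max(0, 0.724 + 0.528 − 1) = max(0, 0.252) = 0.252
χ ⊗ ((φ ∨ ψ) ⊗ ψ) = max(0, 0.035 + 0.252 − 1) = max(0, -0.713) = 0.000
φ ⊗ χ = max(0, 0.724 + 0.035 − 1) = max(0, -0.241) = 0.000
(φ ⊗ χ) → 1 = min(1, 1 − 0.000 + 1.000) = min(1, 2.000) = 1.000
φ ⊗ ((φ ⊗ χ) → 1) = max(0, 0.724 + 1.000 − 1) = max(0, 0.724) = 0.724
ψ → (φ ⊗ ((φ ⊗ χ) → 1)) = min(1, 1 − 0.528 + 0.724) = min(1, 1.196) = 1.000
(ψ → (φ ⊗ ((φ ⊗ χ) → 1))) ∨ φ = max(1.000, 0.724) = 1.000
(χ ⊗ ((φ ∨ ψ) ⊗ ψ)) ∨ ((ψ → (φ ⊗ ((φ ⊗ χ) → 1))) ∨ φ) = max(0.000, 1.000) = 1.000
((χ ⊗ ((φ ∨ ψ) ⊗ ψ)) ∨ ((ψ → (φ ⊗ ((φ ⊗ χ) → 1))) ∨ φ)) ⊗ φ = max(0, 1.000 + 0.724 − 1) = max(0, 0.724) = 0.724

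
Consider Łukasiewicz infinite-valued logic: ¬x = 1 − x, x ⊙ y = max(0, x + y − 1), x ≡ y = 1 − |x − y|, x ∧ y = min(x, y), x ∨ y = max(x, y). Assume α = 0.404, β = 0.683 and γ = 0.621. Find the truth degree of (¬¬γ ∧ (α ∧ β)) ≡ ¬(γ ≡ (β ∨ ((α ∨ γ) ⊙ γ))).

¬γ = 1 − 0.621 = 0.379
¬¬γ = 1 − 0.379 = 0.621
α ∧ β = min(0.404, 0.683) = 0.404
¬¬γ ∧ (α ∧ β) = min(0.621, 0.404) = 0.404
α ∨ γ = max(0.404, 0.621) = 0.621
(α ∨ γ) ⊙ γ = max(0, 0.621 + 0.621 − 1) = max(0, 0.242) = 0.242
β ∨ ((α ∨ γ) ⊙ γ) = max(0.683, 0.242) = 0.683
γ ≡ (β ∨ ((α ∨ γ) ⊙ γ)) = 1 − |0.621 − 0.683| = 1 − 0.062 = 0.938
¬(γ ≡ (β ∨ ((α ∨ γ) ⊙ γ))) = 1 − 0.938 = 0.062
(¬¬γ ∧ (α ∧ β)) ≡ ¬(γ ≡ (β ∨ ((α ∨ γ) ⊙ γ))) = 1 − |0.404 − 0.062| = 1 − 0.342 = 0.658

0.658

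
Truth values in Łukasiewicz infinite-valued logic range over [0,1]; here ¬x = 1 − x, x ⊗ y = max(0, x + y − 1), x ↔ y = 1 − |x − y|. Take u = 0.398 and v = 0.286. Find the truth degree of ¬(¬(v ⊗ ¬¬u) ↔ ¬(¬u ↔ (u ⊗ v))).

¬u = 1 − 0.398 = 0.602
¬¬u = 1 − 0.602 = 0.398
v ⊗ ¬¬u = max(0, 0.286 + 0.398 − 1) = max(0, -0.316) = 0.000
¬(v ⊗ ¬¬u) = 1 − 0.000 = 1.000
u ⊗ v = max(0, 0.398 + 0.286 − 1) = max(0, -0.316) = 0.000
¬u ↔ (u ⊗ v) = 1 − |0.602 − 0.000| = 1 − 0.602 = 0.398
¬(¬u ↔ (u ⊗ v)) = 1 − 0.398 = 0.602
¬(v ⊗ ¬¬u) ↔ ¬(¬u ↔ (u ⊗ v)) = 1 − |1.000 − 0.602| = 1 − 0.398 = 0.602
¬(¬(v ⊗ ¬¬u) ↔ ¬(¬u ↔ (u ⊗ v))) = 1 − 0.602 = 0.398

0.398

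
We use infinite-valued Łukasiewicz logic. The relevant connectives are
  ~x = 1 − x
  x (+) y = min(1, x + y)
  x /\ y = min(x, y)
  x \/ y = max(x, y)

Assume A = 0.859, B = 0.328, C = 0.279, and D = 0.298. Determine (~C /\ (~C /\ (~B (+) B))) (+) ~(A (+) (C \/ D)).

0.721

~C = 1 − 0.279 = 0.721
~B = 1 − 0.328 = 0.672
~B (+) B = min(1, 0.672 + 0.328) = min(1, 1.000) = 1.000
~C /\ (~B (+) B) = min(0.721, 1.000) = 0.721
~C /\ (~C /\ (~B (+) B)) = min(0.721, 0.721) = 0.721
C \/ D = max(0.279, 0.298) = 0.298
A (+) (C \/ D) = min(1, 0.859 + 0.298) = min(1, 1.157) = 1.000
~(A (+) (C \/ D)) = 1 − 1.000 = 0.000
(~C /\ (~C /\ (~B (+) B))) (+) ~(A (+) (C \/ D)) = min(1, 0.721 + 0.000) = min(1, 0.721) = 0.721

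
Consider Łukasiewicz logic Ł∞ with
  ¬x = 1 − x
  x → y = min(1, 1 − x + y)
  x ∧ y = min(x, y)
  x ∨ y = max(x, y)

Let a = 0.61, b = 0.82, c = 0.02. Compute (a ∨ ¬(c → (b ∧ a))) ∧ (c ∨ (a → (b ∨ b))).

b ∧ a = min(0.82, 0.61) = 0.61
c → (b ∧ a) = min(1, 1 − 0.02 + 0.61) = min(1, 1.59) = 1.00
¬(c → (b ∧ a)) = 1 − 1.00 = 0.00
a ∨ ¬(c → (b ∧ a)) = max(0.61, 0.00) = 0.61
b ∨ b = max(0.82, 0.82) = 0.82
a → (b ∨ b) = min(1, 1 − 0.61 + 0.82) = min(1, 1.21) = 1.00
c ∨ (a → (b ∨ b)) = max(0.02, 1.00) = 1.00
(a ∨ ¬(c → (b ∧ a))) ∧ (c ∨ (a → (b ∨ b))) = min(0.61, 1.00) = 0.61

0.61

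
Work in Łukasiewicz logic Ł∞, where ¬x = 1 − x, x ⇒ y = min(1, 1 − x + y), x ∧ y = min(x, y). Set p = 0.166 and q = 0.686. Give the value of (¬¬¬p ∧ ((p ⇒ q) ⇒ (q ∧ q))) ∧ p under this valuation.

¬p = 1 − 0.166 = 0.834
¬¬p = 1 − 0.834 = 0.166
¬¬¬p = 1 − 0.166 = 0.834
p ⇒ q = min(1, 1 − 0.166 + 0.686) = min(1, 1.520) = 1.000
q ∧ q = min(0.686, 0.686) = 0.686
(p ⇒ q) ⇒ (q ∧ q) = min(1, 1 − 1.000 + 0.686) = min(1, 0.686) = 0.686
¬¬¬p ∧ ((p ⇒ q) ⇒ (q ∧ q)) = min(0.834, 0.686) = 0.686
(¬¬¬p ∧ ((p ⇒ q) ⇒ (q ∧ q))) ∧ p = min(0.686, 0.166) = 0.166

0.166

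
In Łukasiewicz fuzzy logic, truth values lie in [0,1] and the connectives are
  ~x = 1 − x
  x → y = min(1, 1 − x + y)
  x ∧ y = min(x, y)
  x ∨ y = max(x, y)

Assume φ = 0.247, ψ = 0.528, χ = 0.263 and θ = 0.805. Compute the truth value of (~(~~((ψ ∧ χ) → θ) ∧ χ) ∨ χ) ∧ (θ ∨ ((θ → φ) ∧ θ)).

ψ ∧ χ = min(0.528, 0.263) = 0.263
(ψ ∧ χ) → θ = min(1, 1 − 0.263 + 0.805) = min(1, 1.542) = 1.000
~((ψ ∧ χ) → θ) = 1 − 1.000 = 0.000
~~((ψ ∧ χ) → θ) = 1 − 0.000 = 1.000
~~((ψ ∧ χ) → θ) ∧ χ = min(1.000, 0.263) = 0.263
~(~~((ψ ∧ χ) → θ) ∧ χ) = 1 − 0.263 = 0.737
~(~~((ψ ∧ χ) → θ) ∧ χ) ∨ χ = max(0.737, 0.263) = 0.737
θ → φ = min(1, 1 − 0.805 + 0.247) = min(1, 0.442) = 0.442
(θ → φ) ∧ θ = min(0.442, 0.805) = 0.442
θ ∨ ((θ → φ) ∧ θ) = max(0.805, 0.442) = 0.805
(~(~~((ψ ∧ χ) → θ) ∧ χ) ∨ χ) ∧ (θ ∨ ((θ → φ) ∧ θ)) = min(0.737, 0.805) = 0.737

0.737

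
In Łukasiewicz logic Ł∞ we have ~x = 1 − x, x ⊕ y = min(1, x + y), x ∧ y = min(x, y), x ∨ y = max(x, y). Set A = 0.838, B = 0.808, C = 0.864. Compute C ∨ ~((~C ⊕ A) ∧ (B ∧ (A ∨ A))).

~C = 1 − 0.864 = 0.136
~C ⊕ A = min(1, 0.136 + 0.838) = min(1, 0.974) = 0.974
A ∨ A = max(0.838, 0.838) = 0.838
B ∧ (A ∨ A) = min(0.808, 0.838) = 0.808
(~C ⊕ A) ∧ (B ∧ (A ∨ A)) = min(0.974, 0.808) = 0.808
~((~C ⊕ A) ∧ (B ∧ (A ∨ A))) = 1 − 0.808 = 0.192
C ∨ ~((~C ⊕ A) ∧ (B ∧ (A ∨ A))) = max(0.864, 0.192) = 0.864

0.864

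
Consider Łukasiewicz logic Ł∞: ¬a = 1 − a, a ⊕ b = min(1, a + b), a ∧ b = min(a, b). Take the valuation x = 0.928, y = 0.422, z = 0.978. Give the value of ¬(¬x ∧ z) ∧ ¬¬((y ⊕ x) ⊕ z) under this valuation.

0.928

¬x = 1 − 0.928 = 0.072
¬x ∧ z = min(0.072, 0.978) = 0.072
¬(¬x ∧ z) = 1 − 0.072 = 0.928
y ⊕ x = min(1, 0.422 + 0.928) = min(1, 1.350) = 1.000
(y ⊕ x) ⊕ z = min(1, 1.000 + 0.978) = min(1, 1.978) = 1.000
¬((y ⊕ x) ⊕ z) = 1 − 1.000 = 0.000
¬¬((y ⊕ x) ⊕ z) = 1 − 0.000 = 1.000
¬(¬x ∧ z) ∧ ¬¬((y ⊕ x) ⊕ z) = min(0.928, 1.000) = 0.928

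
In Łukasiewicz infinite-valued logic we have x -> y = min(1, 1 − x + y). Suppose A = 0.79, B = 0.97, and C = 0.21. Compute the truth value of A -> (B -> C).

0.45

B -> C = min(1, 1 − 0.97 + 0.21) = min(1, 0.24) = 0.24
A -> (B -> C) = min(1, 1 − 0.79 + 0.24) = min(1, 0.45) = 0.45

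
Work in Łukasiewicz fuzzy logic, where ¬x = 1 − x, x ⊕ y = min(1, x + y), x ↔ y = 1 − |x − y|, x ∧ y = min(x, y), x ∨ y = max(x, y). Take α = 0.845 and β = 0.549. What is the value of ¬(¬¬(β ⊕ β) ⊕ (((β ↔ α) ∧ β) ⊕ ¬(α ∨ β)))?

β ⊕ β = min(1, 0.549 + 0.549) = min(1, 1.098) = 1.000
¬(β ⊕ β) = 1 − 1.000 = 0.000
¬¬(β ⊕ β) = 1 − 0.000 = 1.000
β ↔ α = 1 − |0.549 − 0.845| = 1 − 0.296 = 0.704
(β ↔ α) ∧ β = min(0.704, 0.549) = 0.549
α ∨ β = max(0.845, 0.549) = 0.845
¬(α ∨ β) = 1 − 0.845 = 0.155
((β ↔ α) ∧ β) ⊕ ¬(α ∨ β) = min(1, 0.549 + 0.155) = min(1, 0.704) = 0.704
¬¬(β ⊕ β) ⊕ (((β ↔ α) ∧ β) ⊕ ¬(α ∨ β)) = min(1, 1.000 + 0.704) = min(1, 1.704) = 1.000
¬(¬¬(β ⊕ β) ⊕ (((β ↔ α) ∧ β) ⊕ ¬(α ∨ β))) = 1 − 1.000 = 0.000

0.000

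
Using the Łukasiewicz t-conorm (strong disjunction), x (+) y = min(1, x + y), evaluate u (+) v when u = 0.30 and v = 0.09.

u (+) v = min(1, 0.30 + 0.09) = min(1, 0.39) = 0.39
For comparison, the Gödel t-conorm max(x, y) would give 0.30.

0.39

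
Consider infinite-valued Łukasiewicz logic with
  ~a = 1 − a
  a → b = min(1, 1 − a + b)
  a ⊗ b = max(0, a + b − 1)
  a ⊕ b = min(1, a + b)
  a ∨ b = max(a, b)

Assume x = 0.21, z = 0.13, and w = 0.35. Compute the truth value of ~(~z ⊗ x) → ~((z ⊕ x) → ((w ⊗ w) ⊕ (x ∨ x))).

0.21

~z = 1 − 0.13 = 0.87
~z ⊗ x = max(0, 0.87 + 0.21 − 1) = max(0, 0.08) = 0.08
~(~z ⊗ x) = 1 − 0.08 = 0.92
z ⊕ x = min(1, 0.13 + 0.21) = min(1, 0.34) = 0.34
w ⊗ w = max(0, 0.35 + 0.35 − 1) = max(0, -0.30) = 0.00
x ∨ x = max(0.21, 0.21) = 0.21
(w ⊗ w) ⊕ (x ∨ x) = min(1, 0.00 + 0.21) = min(1, 0.21) = 0.21
(z ⊕ x) → ((w ⊗ w) ⊕ (x ∨ x)) = min(1, 1 − 0.34 + 0.21) = min(1, 0.87) = 0.87
~((z ⊕ x) → ((w ⊗ w) ⊕ (x ∨ x))) = 1 − 0.87 = 0.13
~(~z ⊗ x) → ~((z ⊕ x) → ((w ⊗ w) ⊕ (x ∨ x))) = min(1, 1 − 0.92 + 0.13) = min(1, 0.21) = 0.21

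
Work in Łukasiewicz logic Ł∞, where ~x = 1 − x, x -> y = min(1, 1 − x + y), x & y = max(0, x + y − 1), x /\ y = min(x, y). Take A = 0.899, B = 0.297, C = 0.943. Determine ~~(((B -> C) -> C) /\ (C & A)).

0.842

B -> C = min(1, 1 − 0.297 + 0.943) = min(1, 1.646) = 1.000
(B -> C) -> C = min(1, 1 − 1.000 + 0.943) = min(1, 0.943) = 0.943
C & A = max(0, 0.943 + 0.899 − 1) = max(0, 0.842) = 0.842
((B -> C) -> C) /\ (C & A) = min(0.943, 0.842) = 0.842
~(((B -> C) -> C) /\ (C & A)) = 1 − 0.842 = 0.158
~~(((B -> C) -> C) /\ (C & A)) = 1 − 0.158 = 0.842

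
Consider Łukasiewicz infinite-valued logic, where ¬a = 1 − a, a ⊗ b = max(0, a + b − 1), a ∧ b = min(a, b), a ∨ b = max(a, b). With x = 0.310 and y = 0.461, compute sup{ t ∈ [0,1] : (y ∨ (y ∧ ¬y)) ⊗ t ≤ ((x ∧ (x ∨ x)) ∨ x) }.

¬y = 1 − 0.461 = 0.539
y ∧ ¬y = min(0.461, 0.539) = 0.461
y ∨ (y ∧ ¬y) = max(0.461, 0.461) = 0.461
So the left factor is y ∨ (y ∧ ¬y) = 0.461.
x ∨ x = max(0.310, 0.310) = 0.310
x ∧ (x ∨ x) = min(0.310, 0.310) = 0.310
(x ∧ (x ∨ x)) ∨ x = max(0.310, 0.310) = 0.310
So the right-hand bound is (x ∧ (x ∨ x)) ∨ x = 0.310.
The residuum of the Łukasiewicz t-norm gives the supremum: min(1, 1 − 0.461 + 0.310).
1 − 0.461 + 0.310 = 0.849, so t = min(1, 0.849) = 0.849.
Check: 0.461 ⊗ 0.849 = max(0, 0.310) = 0.310 ≤ 0.310.

0.849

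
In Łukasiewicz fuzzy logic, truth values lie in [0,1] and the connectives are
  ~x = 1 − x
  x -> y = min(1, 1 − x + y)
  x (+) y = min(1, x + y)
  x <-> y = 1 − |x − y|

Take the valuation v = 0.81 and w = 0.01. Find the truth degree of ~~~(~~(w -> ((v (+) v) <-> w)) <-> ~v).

v (+) v = min(1, 0.81 + 0.81) = min(1, 1.62) = 1.00
(v (+) v) <-> w = 1 − |1.00 − 0.01| = 1 − 0.99 = 0.01
w -> ((v (+) v) <-> w) = min(1, 1 − 0.01 + 0.01) = min(1, 1.00) = 1.00
~(w -> ((v (+) v) <-> w)) = 1 − 1.00 = 0.00
~~(w -> ((v (+) v) <-> w)) = 1 − 0.00 = 1.00
~v = 1 − 0.81 = 0.19
~~(w -> ((v (+) v) <-> w)) <-> ~v = 1 − |1.00 − 0.19| = 1 − 0.81 = 0.19
~(~~(w -> ((v (+) v) <-> w)) <-> ~v) = 1 − 0.19 = 0.81
~~(~~(w -> ((v (+) v) <-> w)) <-> ~v) = 1 − 0.81 = 0.19
~~~(~~(w -> ((v (+) v) <-> w)) <-> ~v) = 1 − 0.19 = 0.81

0.81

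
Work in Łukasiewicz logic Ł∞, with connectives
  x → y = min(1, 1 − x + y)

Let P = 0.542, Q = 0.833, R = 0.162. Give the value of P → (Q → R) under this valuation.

0.787

Q → R = min(1, 1 − 0.833 + 0.162) = min(1, 0.329) = 0.329
P → (Q → R) = min(1, 1 − 0.542 + 0.329) = min(1, 0.787) = 0.787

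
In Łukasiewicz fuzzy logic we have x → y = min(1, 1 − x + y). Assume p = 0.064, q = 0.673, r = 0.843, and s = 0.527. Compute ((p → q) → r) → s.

0.684

p → q = min(1, 1 − 0.064 + 0.673) = min(1, 1.609) = 1.000
(p → q) → r = min(1, 1 − 1.000 + 0.843) = min(1, 0.843) = 0.843
((p → q) → r) → s = min(1, 1 − 0.843 + 0.527) = min(1, 0.684) = 0.684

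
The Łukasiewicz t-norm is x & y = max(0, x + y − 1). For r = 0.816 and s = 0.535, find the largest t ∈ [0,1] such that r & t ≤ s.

The residuum of the Łukasiewicz t-norm gives the supremum: min(1, 1 − 0.816 + 0.535).
1 − 0.816 + 0.535 = 0.719, so t = min(1, 0.719) = 0.719.
Check: 0.816 & 0.719 = max(0, 0.535) = 0.535 ≤ 0.535.

0.719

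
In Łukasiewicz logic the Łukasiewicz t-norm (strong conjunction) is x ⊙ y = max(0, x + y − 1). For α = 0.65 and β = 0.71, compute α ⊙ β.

0.36

α ⊙ β = max(0, 0.65 + 0.71 − 1) = max(0, 0.36) = 0.36
For comparison, the Gödel (minimum) t-norm min(x, y) would give 0.65.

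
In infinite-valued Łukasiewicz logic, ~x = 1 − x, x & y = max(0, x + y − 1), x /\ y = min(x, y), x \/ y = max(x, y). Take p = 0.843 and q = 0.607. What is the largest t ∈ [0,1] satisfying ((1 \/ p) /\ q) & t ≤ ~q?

0.786

1 \/ p = max(1.000, 0.843) = 1.000
(1 \/ p) /\ q = min(1.000, 0.607) = 0.607
So the left factor is (1 \/ p) /\ q = 0.607.
~q = 1 − 0.607 = 0.393
So the right-hand bound is ~q = 0.393.
The residuum of the Łukasiewicz t-norm gives the supremum: min(1, 1 − 0.607 + 0.393).
1 − 0.607 + 0.393 = 0.786, so t = min(1, 0.786) = 0.786.
Check: 0.607 & 0.786 = max(0, 0.393) = 0.393 ≤ 0.393.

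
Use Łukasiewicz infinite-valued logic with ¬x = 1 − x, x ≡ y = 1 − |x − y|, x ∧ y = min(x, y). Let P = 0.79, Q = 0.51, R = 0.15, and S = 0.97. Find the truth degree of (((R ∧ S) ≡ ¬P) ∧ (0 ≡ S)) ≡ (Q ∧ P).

0.52

R ∧ S = min(0.15, 0.97) = 0.15
¬P = 1 − 0.79 = 0.21
(R ∧ S) ≡ ¬P = 1 − |0.15 − 0.21| = 1 − 0.06 = 0.94
0 ≡ S = 1 − |0.00 − 0.97| = 1 − 0.97 = 0.03
((R ∧ S) ≡ ¬P) ∧ (0 ≡ S) = min(0.94, 0.03) = 0.03
Q ∧ P = min(0.51, 0.79) = 0.51
(((R ∧ S) ≡ ¬P) ∧ (0 ≡ S)) ≡ (Q ∧ P) = 1 − |0.03 − 0.51| = 1 − 0.48 = 0.52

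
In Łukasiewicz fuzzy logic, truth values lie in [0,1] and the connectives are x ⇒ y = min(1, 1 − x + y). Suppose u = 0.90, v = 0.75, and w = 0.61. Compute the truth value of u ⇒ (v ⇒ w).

0.96

v ⇒ w = min(1, 1 − 0.75 + 0.61) = min(1, 0.86) = 0.86
u ⇒ (v ⇒ w) = min(1, 1 − 0.90 + 0.86) = min(1, 0.96) = 0.96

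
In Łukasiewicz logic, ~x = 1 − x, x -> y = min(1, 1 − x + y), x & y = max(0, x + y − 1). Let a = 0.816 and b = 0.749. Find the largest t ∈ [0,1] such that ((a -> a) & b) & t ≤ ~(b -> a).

a -> a = min(1, 1 − 0.816 + 0.816) = min(1, 1.000) = 1.000
(a -> a) & b = max(0, 1.000 + 0.749 − 1) = max(0, 0.749) = 0.749
So the left factor is (a -> a) & b = 0.749.
b -> a = min(1, 1 − 0.749 + 0.816) = min(1, 1.067) = 1.000
~(b -> a) = 1 − 1.000 = 0.000
So the right-hand bound is ~(b -> a) = 0.000.
The residuum of the Łukasiewicz t-norm gives the supremum: min(1, 1 − 0.749 + 0.000).
1 − 0.749 + 0.000 = 0.251, so t = min(1, 0.251) = 0.251.
Check: 0.749 & 0.251 = max(0, 0.000) = 0.000 ≤ 0.000.

0.251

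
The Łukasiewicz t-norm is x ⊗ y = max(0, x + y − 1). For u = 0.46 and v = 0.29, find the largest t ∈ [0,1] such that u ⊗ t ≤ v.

0.83

The residuum of the Łukasiewicz t-norm gives the supremum: min(1, 1 − 0.46 + 0.29).
1 − 0.46 + 0.29 = 0.83, so t = min(1, 0.83) = 0.83.
Check: 0.46 ⊗ 0.83 = max(0, 0.29) = 0.29 ≤ 0.29.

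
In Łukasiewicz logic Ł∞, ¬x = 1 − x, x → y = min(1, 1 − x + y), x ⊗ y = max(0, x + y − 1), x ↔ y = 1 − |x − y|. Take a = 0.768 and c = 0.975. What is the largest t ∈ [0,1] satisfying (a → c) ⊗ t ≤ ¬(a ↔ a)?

a → c = min(1, 1 − 0.768 + 0.975) = min(1, 1.207) = 1.000
So the left factor is a → c = 1.000.
a ↔ a = 1 − |0.768 − 0.768| = 1 − 0.000 = 1.000
¬(a ↔ a) = 1 − 1.000 = 0.000
So the right-hand bound is ¬(a ↔ a) = 0.000.
The residuum of the Łukasiewicz t-norm gives the supremum: min(1, 1 − 1.000 + 0.000).
1 − 1.000 + 0.000 = 0.000, so t = min(1, 0.000) = 0.000.
Check: 1.000 ⊗ 0.000 = max(0, 0.000) = 0.000 ≤ 0.000.

0.000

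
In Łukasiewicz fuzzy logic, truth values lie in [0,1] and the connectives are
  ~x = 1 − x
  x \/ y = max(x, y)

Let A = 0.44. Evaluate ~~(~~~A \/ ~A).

~A = 1 − 0.44 = 0.56
~~A = 1 − 0.56 = 0.44
~~~A = 1 − 0.44 = 0.56
~~~A \/ ~A = max(0.56, 0.56) = 0.56
~(~~~A \/ ~A) = 1 − 0.56 = 0.44
~~(~~~A \/ ~A) = 1 − 0.44 = 0.56

0.56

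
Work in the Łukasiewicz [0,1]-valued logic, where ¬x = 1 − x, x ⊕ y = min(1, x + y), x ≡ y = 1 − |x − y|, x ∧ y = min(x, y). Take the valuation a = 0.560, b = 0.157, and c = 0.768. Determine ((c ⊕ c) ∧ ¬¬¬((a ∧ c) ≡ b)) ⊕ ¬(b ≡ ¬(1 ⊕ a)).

0.560

c ⊕ c = min(1, 0.768 + 0.768) = min(1, 1.536) = 1.000
a ∧ c = min(0.560, 0.768) = 0.560
(a ∧ c) ≡ b = 1 − |0.560 − 0.157| = 1 − 0.403 = 0.597
¬((a ∧ c) ≡ b) = 1 − 0.597 = 0.403
¬¬((a ∧ c) ≡ b) = 1 − 0.403 = 0.597
¬¬¬((a ∧ c) ≡ b) = 1 − 0.597 = 0.403
(c ⊕ c) ∧ ¬¬¬((a ∧ c) ≡ b) = min(1.000, 0.403) = 0.403
1 ⊕ a = min(1, 1.000 + 0.560) = min(1, 1.560) = 1.000
¬(1 ⊕ a) = 1 − 1.000 = 0.000
b ≡ ¬(1 ⊕ a) = 1 − |0.157 − 0.000| = 1 − 0.157 = 0.843
¬(b ≡ ¬(1 ⊕ a)) = 1 − 0.843 = 0.157
((c ⊕ c) ∧ ¬¬¬((a ∧ c) ≡ b)) ⊕ ¬(b ≡ ¬(1 ⊕ a)) = min(1, 0.403 + 0.157) = min(1, 0.560) = 0.560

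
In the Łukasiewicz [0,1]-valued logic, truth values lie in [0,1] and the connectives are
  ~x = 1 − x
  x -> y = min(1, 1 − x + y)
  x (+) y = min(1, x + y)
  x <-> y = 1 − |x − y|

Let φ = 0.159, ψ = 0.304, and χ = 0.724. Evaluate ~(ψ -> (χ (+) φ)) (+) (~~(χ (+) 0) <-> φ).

0.435

χ (+) φ = min(1, 0.724 + 0.159) = min(1, 0.883) = 0.883
ψ -> (χ (+) φ) = min(1, 1 − 0.304 + 0.883) = min(1, 1.579) = 1.000
~(ψ -> (χ (+) φ)) = 1 − 1.000 = 0.000
χ (+) 0 = min(1, 0.724 + 0.000) = min(1, 0.724) = 0.724
~(χ (+) 0) = 1 − 0.724 = 0.276
~~(χ (+) 0) = 1 − 0.276 = 0.724
~~(χ (+) 0) <-> φ = 1 − |0.724 − 0.159| = 1 − 0.565 = 0.435
~(ψ -> (χ (+) φ)) (+) (~~(χ (+) 0) <-> φ) = min(1, 0.000 + 0.435) = min(1, 0.435) = 0.435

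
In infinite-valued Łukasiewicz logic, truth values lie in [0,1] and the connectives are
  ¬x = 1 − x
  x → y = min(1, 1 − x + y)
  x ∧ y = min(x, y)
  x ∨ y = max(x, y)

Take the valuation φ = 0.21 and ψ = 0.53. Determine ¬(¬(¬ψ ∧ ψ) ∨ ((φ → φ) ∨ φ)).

¬ψ = 1 − 0.53 = 0.47
¬ψ ∧ ψ = min(0.47, 0.53) = 0.47
¬(¬ψ ∧ ψ) = 1 − 0.47 = 0.53
φ → φ = min(1, 1 − 0.21 + 0.21) = min(1, 1.00) = 1.00
(φ → φ) ∨ φ = max(1.00, 0.21) = 1.00
¬(¬ψ ∧ ψ) ∨ ((φ → φ) ∨ φ) = max(0.53, 1.00) = 1.00
¬(¬(¬ψ ∧ ψ) ∨ ((φ → φ) ∨ φ)) = 1 − 1.00 = 0.00

0.00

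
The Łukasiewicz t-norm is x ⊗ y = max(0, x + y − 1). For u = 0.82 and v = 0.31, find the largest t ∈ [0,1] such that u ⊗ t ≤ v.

0.49

The residuum of the Łukasiewicz t-norm gives the supremum: min(1, 1 − 0.82 + 0.31).
1 − 0.82 + 0.31 = 0.49, so t = min(1, 0.49) = 0.49.
Check: 0.82 ⊗ 0.49 = max(0, 0.31) = 0.31 ≤ 0.31.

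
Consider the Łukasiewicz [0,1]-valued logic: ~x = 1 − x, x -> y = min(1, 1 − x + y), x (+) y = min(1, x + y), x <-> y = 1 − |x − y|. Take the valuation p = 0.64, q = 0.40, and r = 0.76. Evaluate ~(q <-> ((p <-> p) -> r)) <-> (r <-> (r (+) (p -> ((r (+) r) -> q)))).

p <-> p = 1 − |0.64 − 0.64| = 1 − 0.00 = 1.00
(p <-> p) -> r = min(1, 1 − 1.00 + 0.76) = min(1, 0.76) = 0.76
q <-> ((p <-> p) -> r) = 1 − |0.40 − 0.76| = 1 − 0.36 = 0.64
~(q <-> ((p <-> p) -> r)) = 1 − 0.64 = 0.36
r (+) r = min(1, 0.76 + 0.76) = min(1, 1.52) = 1.00
(r (+) r) -> q = min(1, 1 − 1.00 + 0.40) = min(1, 0.40) = 0.40
p -> ((r (+) r) -> q) = min(1, 1 − 0.64 + 0.40) = min(1, 0.76) = 0.76
r (+) (p -> ((r (+) r) -> q)) = min(1, 0.76 + 0.76) = min(1, 1.52) = 1.00
r <-> (r (+) (p -> ((r (+) r) -> q))) = 1 − |0.76 − 1.00| = 1 − 0.24 = 0.76
~(q <-> ((p <-> p) -> r)) <-> (r <-> (r (+) (p -> ((r (+) r) -> q)))) = 1 − |0.36 − 0.76| = 1 − 0.40 = 0.60

0.60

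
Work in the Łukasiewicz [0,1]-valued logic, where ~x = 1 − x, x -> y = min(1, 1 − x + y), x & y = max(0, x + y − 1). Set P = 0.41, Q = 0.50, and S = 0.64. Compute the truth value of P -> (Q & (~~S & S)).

0.59

~S = 1 − 0.64 = 0.36
~~S = 1 − 0.36 = 0.64
~~S & S = max(0, 0.64 + 0.64 − 1) = max(0, 0.28) = 0.28
Q & (~~S & S) = max(0, 0.50 + 0.28 − 1) = max(0, -0.22) = 0.00
P -> (Q & (~~S & S)) = min(1, 1 − 0.41 + 0.00) = min(1, 0.59) = 0.59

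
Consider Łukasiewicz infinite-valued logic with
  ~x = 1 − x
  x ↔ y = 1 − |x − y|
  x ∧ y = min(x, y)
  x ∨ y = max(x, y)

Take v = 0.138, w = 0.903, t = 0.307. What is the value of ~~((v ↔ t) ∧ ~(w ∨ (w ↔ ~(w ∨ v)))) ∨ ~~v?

v ↔ t = 1 − |0.138 − 0.307| = 1 − 0.169 = 0.831
w ∨ v = max(0.903, 0.138) = 0.903
~(w ∨ v) = 1 − 0.903 = 0.097
w ↔ ~(w ∨ v) = 1 − |0.903 − 0.097| = 1 − 0.806 = 0.194
w ∨ (w ↔ ~(w ∨ v)) = max(0.903, 0.194) = 0.903
~(w ∨ (w ↔ ~(w ∨ v))) = 1 − 0.903 = 0.097
(v ↔ t) ∧ ~(w ∨ (w ↔ ~(w ∨ v))) = min(0.831, 0.097) = 0.097
~((v ↔ t) ∧ ~(w ∨ (w ↔ ~(w ∨ v)))) = 1 − 0.097 = 0.903
~~((v ↔ t) ∧ ~(w ∨ (w ↔ ~(w ∨ v)))) = 1 − 0.903 = 0.097
~v = 1 − 0.138 = 0.862
~~v = 1 − 0.862 = 0.138
~~((v ↔ t) ∧ ~(w ∨ (w ↔ ~(w ∨ v)))) ∨ ~~v = max(0.097, 0.138) = 0.138

0.138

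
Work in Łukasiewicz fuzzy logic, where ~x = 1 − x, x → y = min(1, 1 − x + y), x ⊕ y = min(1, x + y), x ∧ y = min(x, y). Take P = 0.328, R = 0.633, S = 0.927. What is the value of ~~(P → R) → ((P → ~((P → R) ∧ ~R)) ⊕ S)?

1.000

P → R = min(1, 1 − 0.328 + 0.633) = min(1, 1.305) = 1.000
~(P → R) = 1 − 1.000 = 0.000
~~(P → R) = 1 − 0.000 = 1.000
~R = 1 − 0.633 = 0.367
(P → R) ∧ ~R = min(1.000, 0.367) = 0.367
~((P → R) ∧ ~R) = 1 − 0.367 = 0.633
P → ~((P → R) ∧ ~R) = min(1, 1 − 0.328 + 0.633) = min(1, 1.305) = 1.000
(P → ~((P → R) ∧ ~R)) ⊕ S = min(1, 1.000 + 0.927) = min(1, 1.927) = 1.000
~~(P → R) → ((P → ~((P → R) ∧ ~R)) ⊕ S) = min(1, 1 − 1.000 + 1.000) = min(1, 1.000) = 1.000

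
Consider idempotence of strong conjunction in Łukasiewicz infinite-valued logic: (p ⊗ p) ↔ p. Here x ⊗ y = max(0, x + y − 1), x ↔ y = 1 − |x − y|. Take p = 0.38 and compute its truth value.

p ⊗ p = max(0, 0.38 + 0.38 − 1) = max(0, -0.24) = 0.00
(p ⊗ p) ↔ p = 1 − |0.00 − 0.38| = 1 − 0.38 = 0.62
(The value 0.62 < 1 shows this instance is not satisfied; fails in Ł∞ since a ⊗ a = max(0, 2a−1) ≠ a in general.)

0.62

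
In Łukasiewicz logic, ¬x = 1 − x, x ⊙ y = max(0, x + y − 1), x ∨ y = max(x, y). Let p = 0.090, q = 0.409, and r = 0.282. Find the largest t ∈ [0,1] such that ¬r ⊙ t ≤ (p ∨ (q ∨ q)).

0.691

¬r = 1 − 0.282 = 0.718
So the left factor is ¬r = 0.718.
q ∨ q = max(0.409, 0.409) = 0.409
p ∨ (q ∨ q) = max(0.090, 0.409) = 0.409
So the right-hand bound is p ∨ (q ∨ q) = 0.409.
The residuum of the Łukasiewicz t-norm gives the supremum: min(1, 1 − 0.718 + 0.409).
1 − 0.718 + 0.409 = 0.691, so t = min(1, 0.691) = 0.691.
Check: 0.718 ⊙ 0.691 = max(0, 0.409) = 0.409 ≤ 0.409.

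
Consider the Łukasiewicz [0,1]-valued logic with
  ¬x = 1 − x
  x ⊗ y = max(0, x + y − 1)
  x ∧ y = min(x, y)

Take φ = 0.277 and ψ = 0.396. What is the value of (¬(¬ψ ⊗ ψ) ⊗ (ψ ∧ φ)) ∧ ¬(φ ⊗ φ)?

¬ψ = 1 − 0.396 = 0.604
¬ψ ⊗ ψ = max(0, 0.604 + 0.396 − 1) = max(0, 0.000) = 0.000
¬(¬ψ ⊗ ψ) = 1 − 0.000 = 1.000
ψ ∧ φ = min(0.396, 0.277) = 0.277
¬(¬ψ ⊗ ψ) ⊗ (ψ ∧ φ) = max(0, 1.000 + 0.277 − 1) = max(0, 0.277) = 0.277
φ ⊗ φ = max(0, 0.277 + 0.277 − 1) = max(0, -0.446) = 0.000
¬(φ ⊗ φ) = 1 − 0.000 = 1.000
(¬(¬ψ ⊗ ψ) ⊗ (ψ ∧ φ)) ∧ ¬(φ ⊗ φ) = min(0.277, 1.000) = 0.277

0.277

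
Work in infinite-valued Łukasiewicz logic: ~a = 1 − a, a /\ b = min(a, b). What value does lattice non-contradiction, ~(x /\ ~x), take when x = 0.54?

~x = 1 − 0.54 = 0.46
x /\ ~x = min(0.54, 0.46) = 0.46
~(x /\ ~x) = 1 − 0.46 = 0.54
(The value 0.54 < 1 shows this instance is not satisfied; not a Ł∞-tautology — its value is 1 − min(a, 1−a).)

0.54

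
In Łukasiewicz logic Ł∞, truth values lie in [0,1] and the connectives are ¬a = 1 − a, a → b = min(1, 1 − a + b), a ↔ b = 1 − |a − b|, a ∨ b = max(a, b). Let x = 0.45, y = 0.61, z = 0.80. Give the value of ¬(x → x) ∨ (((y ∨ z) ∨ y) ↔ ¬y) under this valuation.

0.59

x → x = min(1, 1 − 0.45 + 0.45) = min(1, 1.00) = 1.00
¬(x → x) = 1 − 1.00 = 0.00
y ∨ z = max(0.61, 0.80) = 0.80
(y ∨ z) ∨ y = max(0.80, 0.61) = 0.80
¬y = 1 − 0.61 = 0.39
((y ∨ z) ∨ y) ↔ ¬y = 1 − |0.80 − 0.39| = 1 − 0.41 = 0.59
¬(x → x) ∨ (((y ∨ z) ∨ y) ↔ ¬y) = max(0.00, 0.59) = 0.59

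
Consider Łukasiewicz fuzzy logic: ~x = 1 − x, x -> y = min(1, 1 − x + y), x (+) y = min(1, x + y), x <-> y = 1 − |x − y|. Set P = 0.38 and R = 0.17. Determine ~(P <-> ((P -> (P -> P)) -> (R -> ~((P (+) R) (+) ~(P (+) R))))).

0.45

P -> P = min(1, 1 − 0.38 + 0.38) = min(1, 1.00) = 1.00
P -> (P -> P) = min(1, 1 − 0.38 + 1.00) = min(1, 1.62) = 1.00
P (+) R = min(1, 0.38 + 0.17) = min(1, 0.55) = 0.55
~(P (+) R) = 1 − 0.55 = 0.45
(P (+) R) (+) ~(P (+) R) = min(1, 0.55 + 0.45) = min(1, 1.00) = 1.00
~((P (+) R) (+) ~(P (+) R)) = 1 − 1.00 = 0.00
R -> ~((P (+) R) (+) ~(P (+) R)) = min(1, 1 − 0.17 + 0.00) = min(1, 0.83) = 0.83
(P -> (P -> P)) -> (R -> ~((P (+) R) (+) ~(P (+) R))) = min(1, 1 − 1.00 + 0.83) = min(1, 0.83) = 0.83
P <-> ((P -> (P -> P)) -> (R -> ~((P (+) R) (+) ~(P (+) R)))) = 1 − |0.38 − 0.83| = 1 − 0.45 = 0.55
~(P <-> ((P -> (P -> P)) -> (R -> ~((P (+) R) (+) ~(P (+) R))))) = 1 − 0.55 = 0.45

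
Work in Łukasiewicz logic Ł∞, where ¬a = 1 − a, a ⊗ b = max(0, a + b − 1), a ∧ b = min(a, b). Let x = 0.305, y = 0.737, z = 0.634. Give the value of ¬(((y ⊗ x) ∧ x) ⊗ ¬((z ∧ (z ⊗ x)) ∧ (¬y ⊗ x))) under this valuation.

0.958

y ⊗ x = max(0, 0.737 + 0.305 − 1) = max(0, 0.042) = 0.042
(y ⊗ x) ∧ x = min(0.042, 0.305) = 0.042
z ⊗ x = max(0, 0.634 + 0.305 − 1) = max(0, -0.061) = 0.000
z ∧ (z ⊗ x) = min(0.634, 0.000) = 0.000
¬y = 1 − 0.737 = 0.263
¬y ⊗ x = max(0, 0.263 + 0.305 − 1) = max(0, -0.432) = 0.000
(z ∧ (z ⊗ x)) ∧ (¬y ⊗ x) = min(0.000, 0.000) = 0.000
¬((z ∧ (z ⊗ x)) ∧ (¬y ⊗ x)) = 1 − 0.000 = 1.000
((y ⊗ x) ∧ x) ⊗ ¬((z ∧ (z ⊗ x)) ∧ (¬y ⊗ x)) = max(0, 0.042 + 1.000 − 1) = max(0, 0.042) = 0.042
¬(((y ⊗ x) ∧ x) ⊗ ¬((z ∧ (z ⊗ x)) ∧ (¬y ⊗ x))) = 1 − 0.042 = 0.958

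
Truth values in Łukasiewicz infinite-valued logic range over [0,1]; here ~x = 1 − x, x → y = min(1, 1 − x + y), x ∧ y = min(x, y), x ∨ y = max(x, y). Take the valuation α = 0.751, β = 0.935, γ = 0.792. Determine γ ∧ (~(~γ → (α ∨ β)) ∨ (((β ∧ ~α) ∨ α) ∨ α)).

~γ = 1 − 0.792 = 0.208
α ∨ β = max(0.751, 0.935) = 0.935
~γ → (α ∨ β) = min(1, 1 − 0.208 + 0.935) = min(1, 1.727) = 1.000
~(~γ → (α ∨ β)) = 1 − 1.000 = 0.000
~α = 1 − 0.751 = 0.249
β ∧ ~α = min(0.935, 0.249) = 0.249
(β ∧ ~α) ∨ α = max(0.249, 0.751) = 0.751
((β ∧ ~α) ∨ α) ∨ α = max(0.751, 0.751) = 0.751
~(~γ → (α ∨ β)) ∨ (((β ∧ ~α) ∨ α) ∨ α) = max(0.000, 0.751) = 0.751
γ ∧ (~(~γ → (α ∨ β)) ∨ (((β ∧ ~α) ∨ α) ∨ α)) = min(0.792, 0.751) = 0.751

0.751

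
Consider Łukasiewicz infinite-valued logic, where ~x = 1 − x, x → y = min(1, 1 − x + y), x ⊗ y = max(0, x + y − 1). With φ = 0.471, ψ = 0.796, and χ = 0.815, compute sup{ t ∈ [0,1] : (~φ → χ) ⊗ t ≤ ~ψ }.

0.204

~φ = 1 − 0.471 = 0.529
~φ → χ = min(1, 1 − 0.529 + 0.815) = min(1, 1.286) = 1.000
So the left factor is ~φ → χ = 1.000.
~ψ = 1 − 0.796 = 0.204
So the right-hand bound is ~ψ = 0.204.
The residuum of the Łukasiewicz t-norm gives the supremum: min(1, 1 − 1.000 + 0.204).
1 − 1.000 + 0.204 = 0.204, so t = min(1, 0.204) = 0.204.
Check: 1.000 ⊗ 0.204 = max(0, 0.204) = 0.204 ≤ 0.204.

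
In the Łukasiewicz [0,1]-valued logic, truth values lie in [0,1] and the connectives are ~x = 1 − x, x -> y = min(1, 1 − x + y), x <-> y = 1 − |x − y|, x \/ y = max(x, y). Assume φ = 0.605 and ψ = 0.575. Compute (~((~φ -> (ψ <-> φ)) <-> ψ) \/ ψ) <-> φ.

0.970

~φ = 1 − 0.605 = 0.395
ψ <-> φ = 1 − |0.575 − 0.605| = 1 − 0.030 = 0.970
~φ -> (ψ <-> φ) = min(1, 1 − 0.395 + 0.970) = min(1, 1.575) = 1.000
(~φ -> (ψ <-> φ)) <-> ψ = 1 − |1.000 − 0.575| = 1 − 0.425 = 0.575
~((~φ -> (ψ <-> φ)) <-> ψ) = 1 − 0.575 = 0.425
~((~φ -> (ψ <-> φ)) <-> ψ) \/ ψ = max(0.425, 0.575) = 0.575
(~((~φ -> (ψ <-> φ)) <-> ψ) \/ ψ) <-> φ = 1 − |0.575 − 0.605| = 1 − 0.030 = 0.970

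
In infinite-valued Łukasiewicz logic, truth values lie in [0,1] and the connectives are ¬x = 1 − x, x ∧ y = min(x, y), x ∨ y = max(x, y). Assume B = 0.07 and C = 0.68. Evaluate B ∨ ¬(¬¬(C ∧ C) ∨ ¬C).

0.32

C ∧ C = min(0.68, 0.68) = 0.68
¬(C ∧ C) = 1 − 0.68 = 0.32
¬¬(C ∧ C) = 1 − 0.32 = 0.68
¬C = 1 − 0.68 = 0.32
¬¬(C ∧ C) ∨ ¬C = max(0.68, 0.32) = 0.68
¬(¬¬(C ∧ C) ∨ ¬C) = 1 − 0.68 = 0.32
B ∨ ¬(¬¬(C ∧ C) ∨ ¬C) = max(0.07, 0.32) = 0.32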